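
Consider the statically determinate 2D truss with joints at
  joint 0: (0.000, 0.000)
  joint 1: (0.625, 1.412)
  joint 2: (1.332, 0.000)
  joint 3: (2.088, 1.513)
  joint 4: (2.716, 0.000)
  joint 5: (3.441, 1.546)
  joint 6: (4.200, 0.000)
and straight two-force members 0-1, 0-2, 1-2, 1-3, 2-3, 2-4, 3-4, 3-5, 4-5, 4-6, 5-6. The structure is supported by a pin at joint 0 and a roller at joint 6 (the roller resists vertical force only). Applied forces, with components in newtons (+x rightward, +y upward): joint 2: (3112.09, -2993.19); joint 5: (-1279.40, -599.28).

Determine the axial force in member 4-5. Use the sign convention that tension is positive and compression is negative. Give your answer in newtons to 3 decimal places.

N=7 nodes, M=11 members, R=3 reactions → 2N=14, M+R=14
member 0 (0-1): L=1.5441, (cx,cy)=(0.4048,0.9144)
member 1 (0-2): L=1.3320, (cx,cy)=(1.0000,0.0000)
member 2 (1-2): L=1.5791, (cx,cy)=(0.4477,-0.8942)
member 3 (1-3): L=1.4665, (cx,cy)=(0.9976,0.0689)
member 4 (2-3): L=1.6914, (cx,cy)=(0.4470,0.8945)
member 5 (2-4): L=1.3840, (cx,cy)=(1.0000,0.0000)
member 6 (3-4): L=1.6382, (cx,cy)=(0.3834,-0.9236)
member 7 (3-5): L=1.3534, (cx,cy)=(0.9997,0.0244)
member 8 (4-5): L=1.7076, (cx,cy)=(0.4246,0.9054)
member 9 (4-6): L=1.4840, (cx,cy)=(1.0000,0.0000)
member 10 (5-6): L=1.7223, (cx,cy)=(0.4407,-0.8977)
solve A·x = −loads:
  F[0-1] = -2868.6458 N (compression)
  F[0-2] = +2993.7916 N (tension)
  F[1-2] = +2748.9464 N (tension)
  F[1-3] = -2397.5533 N (compression)
  F[2-3] = +598.2417 N (tension)
  F[2-4] = +845.0599 N (tension)
  F[3-4] = -452.1629 N (compression)
  F[3-5] = -1951.6999 N (compression)
  F[4-5] = +461.2579 N (tension)
  F[4-6] = +475.8770 N (tension)
  F[5-6] = -1079.8238 N (compression)
  Rx@0 = -1832.6900 N
  Ry@0 = +2623.1607 N
  Ry@6 = +969.3093 N

461.258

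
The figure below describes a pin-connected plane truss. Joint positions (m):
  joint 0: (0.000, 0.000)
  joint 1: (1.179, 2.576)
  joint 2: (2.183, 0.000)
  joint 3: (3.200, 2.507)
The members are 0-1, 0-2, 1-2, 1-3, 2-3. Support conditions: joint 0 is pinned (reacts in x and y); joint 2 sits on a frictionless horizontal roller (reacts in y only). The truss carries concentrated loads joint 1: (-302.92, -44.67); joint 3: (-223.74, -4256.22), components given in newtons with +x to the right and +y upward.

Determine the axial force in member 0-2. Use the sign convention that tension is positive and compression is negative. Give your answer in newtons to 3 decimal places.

-1143.580

N=4 nodes, M=5 members, R=3 reactions → 2N=8, M+R=8
member 0 (0-1): L=2.8330, (cx,cy)=(0.4162,0.9093)
member 1 (0-2): L=2.1830, (cx,cy)=(1.0000,0.0000)
member 2 (1-2): L=2.7647, (cx,cy)=(0.3631,-0.9317)
member 3 (1-3): L=2.0222, (cx,cy)=(0.9994,-0.0341)
member 4 (2-3): L=2.7054, (cx,cy)=(0.3759,0.9267)
solve A·x = −loads:
  F[0-1] = +1482.3811 N (tension)
  F[0-2] = -1143.5803 N (compression)
  F[1-2] = -1548.9305 N (compression)
  F[1-3] = +1483.1893 N (tension)
  F[2-3] = -4538.4827 N (compression)
  Rx@0 = +526.6600 N
  Ry@0 = -1347.9107 N
  Ry@2 = +5648.8007 N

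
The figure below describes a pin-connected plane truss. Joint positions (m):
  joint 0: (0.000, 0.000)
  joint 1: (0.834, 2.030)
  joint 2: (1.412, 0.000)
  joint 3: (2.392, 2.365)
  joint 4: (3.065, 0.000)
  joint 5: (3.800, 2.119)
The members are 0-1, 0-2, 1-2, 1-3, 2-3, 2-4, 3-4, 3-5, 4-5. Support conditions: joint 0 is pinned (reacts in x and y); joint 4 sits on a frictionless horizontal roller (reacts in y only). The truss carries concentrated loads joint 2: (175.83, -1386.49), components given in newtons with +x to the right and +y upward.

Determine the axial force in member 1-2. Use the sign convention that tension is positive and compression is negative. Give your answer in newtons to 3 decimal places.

N=6 nodes, M=9 members, R=3 reactions → 2N=12, M+R=12
member 0 (0-1): L=2.1946, (cx,cy)=(0.3800,0.9250)
member 1 (0-2): L=1.4120, (cx,cy)=(1.0000,0.0000)
member 2 (1-2): L=2.1107, (cx,cy)=(0.2738,-0.9618)
member 3 (1-3): L=1.5936, (cx,cy)=(0.9777,0.2102)
member 4 (2-3): L=2.5600, (cx,cy)=(0.3828,0.9238)
member 5 (2-4): L=1.6530, (cx,cy)=(1.0000,0.0000)
member 6 (3-4): L=2.4589, (cx,cy)=(0.2737,-0.9618)
member 7 (3-5): L=1.4293, (cx,cy)=(0.9851,-0.1721)
member 8 (4-5): L=2.2429, (cx,cy)=(0.3277,0.9448)
solve A·x = −loads:
  F[0-1] = -808.4011 N (compression)
  F[0-2] = +483.0356 N (tension)
  F[1-2] = +667.9034 N (tension)
  F[1-3] = -501.3092 N (compression)
  F[2-3] = +805.4738 N (tension)
  F[2-4] = +181.7627 N (tension)
  F[3-4] = -664.0938 N (compression)
  F[3-5] = -0.0000 N (tension)
  F[4-5] = +0.0000 N (tension)
  Rx@0 = -175.8300 N
  Ry@0 = +747.7546 N
  Ry@4 = +638.7354 N

667.903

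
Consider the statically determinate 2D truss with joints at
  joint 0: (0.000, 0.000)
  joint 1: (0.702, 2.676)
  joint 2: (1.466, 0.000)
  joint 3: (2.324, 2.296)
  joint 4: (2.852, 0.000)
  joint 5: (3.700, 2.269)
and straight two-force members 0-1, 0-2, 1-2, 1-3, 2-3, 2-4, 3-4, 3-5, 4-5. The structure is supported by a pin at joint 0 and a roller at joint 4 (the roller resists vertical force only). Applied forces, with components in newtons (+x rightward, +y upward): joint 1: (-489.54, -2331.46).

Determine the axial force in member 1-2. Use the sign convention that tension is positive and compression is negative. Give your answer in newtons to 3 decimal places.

-103.629

N=6 nodes, M=9 members, R=3 reactions → 2N=12, M+R=12
member 0 (0-1): L=2.7665, (cx,cy)=(0.2537,0.9673)
member 1 (0-2): L=1.4660, (cx,cy)=(1.0000,0.0000)
member 2 (1-2): L=2.7829, (cx,cy)=(0.2745,-0.9616)
member 3 (1-3): L=1.6659, (cx,cy)=(0.9736,-0.2281)
member 4 (2-3): L=2.4511, (cx,cy)=(0.3501,0.9367)
member 5 (2-4): L=1.3860, (cx,cy)=(1.0000,0.0000)
member 6 (3-4): L=2.3559, (cx,cy)=(0.2241,-0.9746)
member 7 (3-5): L=1.3763, (cx,cy)=(0.9998,-0.0196)
member 8 (4-5): L=2.4223, (cx,cy)=(0.3501,0.9367)
solve A·x = −loads:
  F[0-1] = -2291.9301 N (compression)
  F[0-2] = +92.0280 N (tension)
  F[1-2] = -103.6293 N (compression)
  F[1-3] = -65.3000 N (compression)
  F[2-3] = +106.3781 N (tension)
  F[2-4] = +26.3408 N (tension)
  F[3-4] = -117.5325 N (compression)
  F[3-5] = +0.0000 N (tension)
  F[4-5] = -0.0000 N (compression)
  Rx@0 = +489.5400 N
  Ry@0 = +2216.9173 N
  Ry@4 = +114.5427 N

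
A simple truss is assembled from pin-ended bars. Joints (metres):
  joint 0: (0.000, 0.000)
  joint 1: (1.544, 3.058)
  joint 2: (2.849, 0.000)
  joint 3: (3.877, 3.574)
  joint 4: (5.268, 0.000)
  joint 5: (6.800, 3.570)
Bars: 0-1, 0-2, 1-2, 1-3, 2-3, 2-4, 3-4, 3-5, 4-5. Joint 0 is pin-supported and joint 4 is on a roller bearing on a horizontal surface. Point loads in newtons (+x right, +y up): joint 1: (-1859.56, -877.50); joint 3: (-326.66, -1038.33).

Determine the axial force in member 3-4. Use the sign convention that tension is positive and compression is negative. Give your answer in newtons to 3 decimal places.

N=6 nodes, M=9 members, R=3 reactions → 2N=12, M+R=12
member 0 (0-1): L=3.4257, (cx,cy)=(0.4507,0.8927)
member 1 (0-2): L=2.8490, (cx,cy)=(1.0000,0.0000)
member 2 (1-2): L=3.3248, (cx,cy)=(0.3925,-0.9198)
member 3 (1-3): L=2.3894, (cx,cy)=(0.9764,0.2160)
member 4 (2-3): L=3.7189, (cx,cy)=(0.2764,0.9610)
member 5 (2-4): L=2.4190, (cx,cy)=(1.0000,0.0000)
member 6 (3-4): L=3.8351, (cx,cy)=(0.3627,-0.9319)
member 7 (3-5): L=2.9230, (cx,cy)=(1.0000,-0.0014)
member 8 (4-5): L=3.8848, (cx,cy)=(0.3944,0.9190)
solve A·x = −loads:
  F[0-1] = -2459.5319 N (compression)
  F[0-2] = -1077.6767 N (compression)
  F[1-2] = +1474.4772 N (tension)
  F[1-3] = +176.4433 N (tension)
  F[2-3] = -1411.1358 N (compression)
  F[2-4] = -108.8660 N (compression)
  F[3-4] = +300.1561 N (tension)
  F[3-5] = +0.0000 N (tension)
  F[4-5] = -0.0000 N (compression)
  Rx@0 = +2186.2200 N
  Ry@0 = +2195.5475 N
  Ry@4 = -279.7175 N

300.156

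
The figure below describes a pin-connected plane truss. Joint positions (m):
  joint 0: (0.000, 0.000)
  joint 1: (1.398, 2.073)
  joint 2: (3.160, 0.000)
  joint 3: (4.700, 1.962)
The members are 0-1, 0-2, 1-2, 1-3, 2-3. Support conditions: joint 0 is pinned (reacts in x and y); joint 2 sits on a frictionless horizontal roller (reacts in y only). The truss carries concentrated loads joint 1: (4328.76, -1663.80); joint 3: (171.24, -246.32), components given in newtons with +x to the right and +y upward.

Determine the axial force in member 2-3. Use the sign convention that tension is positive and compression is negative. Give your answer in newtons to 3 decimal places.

-297.956

N=4 nodes, M=5 members, R=3 reactions → 2N=8, M+R=8
member 0 (0-1): L=2.5003, (cx,cy)=(0.5591,0.8291)
member 1 (0-2): L=3.1600, (cx,cy)=(1.0000,0.0000)
member 2 (1-2): L=2.7207, (cx,cy)=(0.6476,-0.7619)
member 3 (1-3): L=3.3039, (cx,cy)=(0.9994,-0.0336)
member 4 (2-3): L=2.4942, (cx,cy)=(0.6174,0.7866)
solve A·x = −loads:
  F[0-1] = +2579.1774 N (tension)
  F[0-2] = +3057.9239 N (tension)
  F[1-2] = -5005.7172 N (compression)
  F[1-3] = +355.4081 N (tension)
  F[2-3] = -297.9559 N (compression)
  Rx@0 = -4500.0000 N
  Ry@0 = -2138.3575 N
  Ry@2 = +4048.4775 N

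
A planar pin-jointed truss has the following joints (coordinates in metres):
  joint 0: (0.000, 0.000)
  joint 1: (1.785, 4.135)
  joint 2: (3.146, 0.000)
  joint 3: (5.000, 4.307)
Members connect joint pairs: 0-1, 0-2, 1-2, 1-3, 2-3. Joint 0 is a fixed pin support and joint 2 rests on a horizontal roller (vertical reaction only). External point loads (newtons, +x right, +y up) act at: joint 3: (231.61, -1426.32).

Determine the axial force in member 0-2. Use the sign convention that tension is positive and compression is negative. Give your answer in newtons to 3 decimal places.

N=4 nodes, M=5 members, R=3 reactions → 2N=8, M+R=8
member 0 (0-1): L=4.5038, (cx,cy)=(0.3963,0.9181)
member 1 (0-2): L=3.1460, (cx,cy)=(1.0000,0.0000)
member 2 (1-2): L=4.3532, (cx,cy)=(0.3126,-0.9499)
member 3 (1-3): L=3.2196, (cx,cy)=(0.9986,0.0534)
member 4 (2-3): L=4.6891, (cx,cy)=(0.3954,0.9185)
solve A·x = −loads:
  F[0-1] = +1260.8992 N (tension)
  F[0-2] = -268.1218 N (compression)
  F[1-2] = -1169.9876 N (compression)
  F[1-3] = +866.7567 N (tension)
  F[2-3] = -1603.2666 N (compression)
  Rx@0 = -231.6100 N
  Ry@0 = -1157.6419 N
  Ry@2 = +2583.9619 N

-268.122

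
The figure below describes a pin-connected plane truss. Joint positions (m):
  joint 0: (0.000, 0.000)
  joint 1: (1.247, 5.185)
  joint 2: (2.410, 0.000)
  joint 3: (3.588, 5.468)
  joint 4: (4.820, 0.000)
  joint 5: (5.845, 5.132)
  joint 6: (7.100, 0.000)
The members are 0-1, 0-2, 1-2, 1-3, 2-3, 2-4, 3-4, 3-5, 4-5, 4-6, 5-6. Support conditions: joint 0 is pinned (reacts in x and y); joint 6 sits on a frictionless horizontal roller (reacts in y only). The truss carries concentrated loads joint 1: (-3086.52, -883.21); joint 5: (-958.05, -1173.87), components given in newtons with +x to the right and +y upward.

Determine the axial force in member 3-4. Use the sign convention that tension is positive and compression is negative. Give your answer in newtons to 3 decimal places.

3061.149

N=7 nodes, M=11 members, R=3 reactions → 2N=14, M+R=14
member 0 (0-1): L=5.3328, (cx,cy)=(0.2338,0.9723)
member 1 (0-2): L=2.4100, (cx,cy)=(1.0000,0.0000)
member 2 (1-2): L=5.3138, (cx,cy)=(0.2189,-0.9758)
member 3 (1-3): L=2.3580, (cx,cy)=(0.9928,0.1200)
member 4 (2-3): L=5.5935, (cx,cy)=(0.2106,0.9776)
member 5 (2-4): L=2.4100, (cx,cy)=(1.0000,0.0000)
member 6 (3-4): L=5.6051, (cx,cy)=(0.2198,-0.9755)
member 7 (3-5): L=2.2819, (cx,cy)=(0.9891,-0.1472)
member 8 (4-5): L=5.2334, (cx,cy)=(0.1959,0.9806)
member 9 (4-6): L=2.2800, (cx,cy)=(1.0000,0.0000)
member 10 (5-6): L=5.2832, (cx,cy)=(0.2375,-0.9714)
solve A·x = −loads:
  F[0-1] = -3992.8003 N (compression)
  F[0-2] = -3110.9179 N (compression)
  F[1-2] = +3251.9545 N (tension)
  F[1-3] = +1451.6281 N (tension)
  F[2-3] = -3245.9136 N (compression)
  F[2-4] = -1715.5855 N (compression)
  F[3-4] = +3061.1492 N (tension)
  F[3-5] = +85.6256 N (tension)
  F[4-5] = -3045.2685 N (compression)
  F[4-6] = -446.2993 N (compression)
  F[5-6] = +1878.8038 N (tension)
  Rx@0 = +4044.5700 N
  Ry@0 = +3882.1062 N
  Ry@6 = -1825.0262 N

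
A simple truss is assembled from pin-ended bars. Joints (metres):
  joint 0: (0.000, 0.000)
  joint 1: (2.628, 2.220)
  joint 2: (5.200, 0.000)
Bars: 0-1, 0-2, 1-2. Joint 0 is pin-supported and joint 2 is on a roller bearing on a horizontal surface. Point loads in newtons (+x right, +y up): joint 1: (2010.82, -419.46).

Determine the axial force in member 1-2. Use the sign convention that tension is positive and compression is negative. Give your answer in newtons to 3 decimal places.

-1638.270

N=3 nodes, M=3 members, R=3 reactions → 2N=6, M+R=6
member 0 (0-1): L=3.4402, (cx,cy)=(0.7639,0.6453)
member 1 (0-2): L=5.2000, (cx,cy)=(1.0000,0.0000)
member 2 (1-2): L=3.3976, (cx,cy)=(0.7570,-0.6534)
solve A·x = −loads:
  F[0-1] = +1008.7981 N (tension)
  F[0-2] = +1240.1838 N (tension)
  F[1-2] = -1638.2697 N (compression)
  Rx@0 = -2010.8200 N
  Ry@0 = -650.9941 N
  Ry@2 = +1070.4541 N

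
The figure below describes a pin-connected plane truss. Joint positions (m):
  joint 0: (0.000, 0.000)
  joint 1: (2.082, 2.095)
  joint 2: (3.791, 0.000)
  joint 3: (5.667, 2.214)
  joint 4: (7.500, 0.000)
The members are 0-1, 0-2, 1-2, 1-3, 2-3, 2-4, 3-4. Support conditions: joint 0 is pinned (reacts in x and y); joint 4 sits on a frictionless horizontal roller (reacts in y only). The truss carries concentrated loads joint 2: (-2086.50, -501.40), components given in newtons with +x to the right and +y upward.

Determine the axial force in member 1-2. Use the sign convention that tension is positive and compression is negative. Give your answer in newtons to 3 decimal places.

301.283

N=5 nodes, M=7 members, R=3 reactions → 2N=10, M+R=10
member 0 (0-1): L=2.9536, (cx,cy)=(0.7049,0.7093)
member 1 (0-2): L=3.7910, (cx,cy)=(1.0000,0.0000)
member 2 (1-2): L=2.7036, (cx,cy)=(0.6321,-0.7749)
member 3 (1-3): L=3.5870, (cx,cy)=(0.9994,0.0332)
member 4 (2-3): L=2.9019, (cx,cy)=(0.6465,0.7629)
member 5 (2-4): L=3.7090, (cx,cy)=(1.0000,0.0000)
member 6 (3-4): L=2.8743, (cx,cy)=(0.6377,-0.7703)
solve A·x = −loads:
  F[0-1] = -349.5807 N (compression)
  F[0-2] = -1840.0796 N (compression)
  F[1-2] = +301.2828 N (tension)
  F[1-3] = -437.1046 N (compression)
  F[2-3] = +351.1962 N (tension)
  F[2-4] = +209.8272 N (tension)
  F[3-4] = -329.0285 N (compression)
  Rx@0 = +2086.5000 N
  Ry@0 = +247.9590 N
  Ry@4 = +253.4410 N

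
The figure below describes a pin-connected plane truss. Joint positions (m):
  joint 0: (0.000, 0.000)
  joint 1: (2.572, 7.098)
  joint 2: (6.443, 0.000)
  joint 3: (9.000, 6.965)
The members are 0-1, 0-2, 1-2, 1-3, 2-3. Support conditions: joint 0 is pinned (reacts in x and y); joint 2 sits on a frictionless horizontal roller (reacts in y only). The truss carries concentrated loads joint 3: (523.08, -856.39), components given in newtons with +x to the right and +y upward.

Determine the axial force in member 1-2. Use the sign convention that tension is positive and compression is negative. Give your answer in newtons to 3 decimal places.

-1050.800

N=4 nodes, M=5 members, R=3 reactions → 2N=8, M+R=8
member 0 (0-1): L=7.5496, (cx,cy)=(0.3407,0.9402)
member 1 (0-2): L=6.4430, (cx,cy)=(1.0000,0.0000)
member 2 (1-2): L=8.0849, (cx,cy)=(0.4788,-0.8779)
member 3 (1-3): L=6.4294, (cx,cy)=(0.9998,-0.0207)
member 4 (2-3): L=7.4195, (cx,cy)=(0.3446,0.9387)
solve A·x = −loads:
  F[0-1] = +962.9331 N (tension)
  F[0-2] = +195.0286 N (tension)
  F[1-2] = -1050.8000 N (compression)
  F[1-3] = +831.3434 N (tension)
  F[2-3] = -893.9580 N (compression)
  Rx@0 = -523.0800 N
  Ry@0 = -905.3300 N
  Ry@2 = +1761.7200 N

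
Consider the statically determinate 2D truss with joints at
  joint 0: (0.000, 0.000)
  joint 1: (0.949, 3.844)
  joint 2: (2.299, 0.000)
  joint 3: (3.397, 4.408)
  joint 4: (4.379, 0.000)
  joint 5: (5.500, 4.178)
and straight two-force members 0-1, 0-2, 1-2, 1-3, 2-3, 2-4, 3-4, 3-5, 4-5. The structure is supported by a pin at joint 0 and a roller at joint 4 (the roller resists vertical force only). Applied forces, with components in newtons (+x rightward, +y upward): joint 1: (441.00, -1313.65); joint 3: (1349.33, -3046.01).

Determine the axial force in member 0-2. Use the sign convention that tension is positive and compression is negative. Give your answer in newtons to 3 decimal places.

1782.096

N=6 nodes, M=9 members, R=3 reactions → 2N=12, M+R=12
member 0 (0-1): L=3.9594, (cx,cy)=(0.2397,0.9709)
member 1 (0-2): L=2.2990, (cx,cy)=(1.0000,0.0000)
member 2 (1-2): L=4.0742, (cx,cy)=(0.3314,-0.9435)
member 3 (1-3): L=2.5121, (cx,cy)=(0.9745,0.2245)
member 4 (2-3): L=4.5427, (cx,cy)=(0.2417,0.9703)
member 5 (2-4): L=2.0800, (cx,cy)=(1.0000,0.0000)
member 6 (3-4): L=4.5161, (cx,cy)=(0.2174,-0.9761)
member 7 (3-5): L=2.1155, (cx,cy)=(0.9941,-0.1087)
member 8 (4-5): L=4.3258, (cx,cy)=(0.2591,0.9658)
solve A·x = −loads:
  F[0-1] = +34.3536 N (tension)
  F[0-2] = +1782.0961 N (tension)
  F[1-2] = -1418.5532 N (compression)
  F[1-3] = +38.2568 N (tension)
  F[2-3] = +1379.3106 N (tension)
  F[2-4] = +978.6611 N (tension)
  F[3-4] = -4500.7037 N (compression)
  F[3-5] = -0.0000 N (compression)
  F[4-5] = +0.0000 N (tension)
  Rx@0 = -1790.3300 N
  Ry@0 = -33.3522 N
  Ry@4 = +4393.0122 N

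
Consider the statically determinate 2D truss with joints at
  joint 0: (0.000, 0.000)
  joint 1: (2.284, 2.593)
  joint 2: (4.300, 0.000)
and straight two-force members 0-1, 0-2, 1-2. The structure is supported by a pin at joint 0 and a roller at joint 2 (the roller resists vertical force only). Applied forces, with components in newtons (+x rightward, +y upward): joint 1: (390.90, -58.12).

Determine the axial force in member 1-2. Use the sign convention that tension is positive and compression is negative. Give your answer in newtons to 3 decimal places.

-337.687

N=3 nodes, M=3 members, R=3 reactions → 2N=6, M+R=6
member 0 (0-1): L=3.4555, (cx,cy)=(0.6610,0.7504)
member 1 (0-2): L=4.3000, (cx,cy)=(1.0000,0.0000)
member 2 (1-2): L=3.2845, (cx,cy)=(0.6138,-0.7895)
solve A·x = −loads:
  F[0-1] = +277.8145 N (tension)
  F[0-2] = +207.2701 N (tension)
  F[1-2] = -337.6873 N (compression)
  Rx@0 = -390.9000 N
  Ry@0 = -208.4730 N
  Ry@2 = +266.5930 N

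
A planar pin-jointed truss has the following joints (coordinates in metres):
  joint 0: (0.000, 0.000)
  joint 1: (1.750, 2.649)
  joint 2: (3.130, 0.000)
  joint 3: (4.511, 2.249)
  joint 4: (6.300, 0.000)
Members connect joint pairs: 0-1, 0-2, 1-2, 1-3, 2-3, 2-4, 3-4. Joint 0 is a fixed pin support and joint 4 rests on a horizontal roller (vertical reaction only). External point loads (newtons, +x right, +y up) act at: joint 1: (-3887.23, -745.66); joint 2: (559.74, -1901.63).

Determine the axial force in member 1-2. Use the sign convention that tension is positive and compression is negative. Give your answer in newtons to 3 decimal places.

2586.303

N=5 nodes, M=7 members, R=3 reactions → 2N=10, M+R=10
member 0 (0-1): L=3.1749, (cx,cy)=(0.5512,0.8344)
member 1 (0-2): L=3.1300, (cx,cy)=(1.0000,0.0000)
member 2 (1-2): L=2.9869, (cx,cy)=(0.4620,-0.8869)
member 3 (1-3): L=2.7898, (cx,cy)=(0.9897,-0.1434)
member 4 (2-3): L=2.6392, (cx,cy)=(0.5233,0.8522)
member 5 (2-4): L=3.1700, (cx,cy)=(1.0000,0.0000)
member 6 (3-4): L=2.8738, (cx,cy)=(0.6225,-0.7826)
solve A·x = −loads:
  F[0-1] = -3751.1844 N (compression)
  F[0-2] = -1259.8133 N (compression)
  F[1-2] = +2586.3026 N (tension)
  F[1-3] = +631.1594 N (tension)
  F[2-3] = -460.1071 N (compression)
  F[2-4] = -383.8768 N (compression)
  F[3-4] = +616.6414 N (tension)
  Rx@0 = +3327.4900 N
  Ry@0 = +3129.8718 N
  Ry@4 = -482.5818 N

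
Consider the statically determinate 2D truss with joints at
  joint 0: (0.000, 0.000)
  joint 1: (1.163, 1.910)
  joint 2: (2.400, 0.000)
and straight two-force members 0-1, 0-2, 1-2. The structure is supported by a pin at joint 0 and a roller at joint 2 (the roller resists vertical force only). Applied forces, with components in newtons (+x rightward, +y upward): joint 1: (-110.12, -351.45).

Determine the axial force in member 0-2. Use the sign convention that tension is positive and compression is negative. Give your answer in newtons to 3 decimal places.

N=3 nodes, M=3 members, R=3 reactions → 2N=6, M+R=6
member 0 (0-1): L=2.2362, (cx,cy)=(0.5201,0.8541)
member 1 (0-2): L=2.4000, (cx,cy)=(1.0000,0.0000)
member 2 (1-2): L=2.2756, (cx,cy)=(0.5436,-0.8393)
solve A·x = −loads:
  F[0-1] = -314.6866 N (compression)
  F[0-2] = +53.5405 N (tension)
  F[1-2] = -98.4929 N (compression)
  Rx@0 = +110.1200 N
  Ry@0 = +268.7804 N
  Ry@2 = +82.6696 N

53.540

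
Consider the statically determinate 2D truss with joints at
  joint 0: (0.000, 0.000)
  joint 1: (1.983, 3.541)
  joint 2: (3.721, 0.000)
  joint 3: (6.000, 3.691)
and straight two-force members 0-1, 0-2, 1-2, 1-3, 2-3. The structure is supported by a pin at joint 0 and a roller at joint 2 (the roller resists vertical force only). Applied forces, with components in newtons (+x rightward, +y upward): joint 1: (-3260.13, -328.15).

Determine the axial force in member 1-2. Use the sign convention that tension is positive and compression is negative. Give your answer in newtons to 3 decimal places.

3261.168

N=4 nodes, M=5 members, R=3 reactions → 2N=8, M+R=8
member 0 (0-1): L=4.0584, (cx,cy)=(0.4886,0.8725)
member 1 (0-2): L=3.7210, (cx,cy)=(1.0000,0.0000)
member 2 (1-2): L=3.9445, (cx,cy)=(0.4406,-0.8977)
member 3 (1-3): L=4.0198, (cx,cy)=(0.9993,0.0373)
member 4 (2-3): L=4.3379, (cx,cy)=(0.5254,0.8509)
solve A·x = −loads:
  F[0-1] = -3731.4490 N (compression)
  F[0-2] = -1436.9034 N (compression)
  F[1-2] = +3261.1681 N (tension)
  F[1-3] = +0.0000 N (tension)
  F[2-3] = -0.0000 N (compression)
  Rx@0 = +3260.1300 N
  Ry@0 = +3255.6961 N
  Ry@2 = -2927.5461 N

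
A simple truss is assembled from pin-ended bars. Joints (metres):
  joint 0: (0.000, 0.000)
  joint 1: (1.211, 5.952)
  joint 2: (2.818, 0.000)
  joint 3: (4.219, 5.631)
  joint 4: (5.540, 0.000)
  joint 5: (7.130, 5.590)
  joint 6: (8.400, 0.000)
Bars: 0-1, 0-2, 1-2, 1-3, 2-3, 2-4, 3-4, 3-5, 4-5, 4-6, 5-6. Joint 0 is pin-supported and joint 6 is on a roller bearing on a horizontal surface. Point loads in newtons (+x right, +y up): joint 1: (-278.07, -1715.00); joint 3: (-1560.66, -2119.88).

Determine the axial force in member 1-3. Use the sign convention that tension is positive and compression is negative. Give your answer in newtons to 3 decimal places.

N=7 nodes, M=11 members, R=3 reactions → 2N=14, M+R=14
member 0 (0-1): L=6.0739, (cx,cy)=(0.1994,0.9799)
member 1 (0-2): L=2.8180, (cx,cy)=(1.0000,0.0000)
member 2 (1-2): L=6.1651, (cx,cy)=(0.2607,-0.9654)
member 3 (1-3): L=3.0251, (cx,cy)=(0.9944,-0.1061)
member 4 (2-3): L=5.8027, (cx,cy)=(0.2414,0.9704)
member 5 (2-4): L=2.7220, (cx,cy)=(1.0000,0.0000)
member 6 (3-4): L=5.7839, (cx,cy)=(0.2284,-0.9736)
member 7 (3-5): L=2.9113, (cx,cy)=(0.9999,-0.0141)
member 8 (4-5): L=5.8117, (cx,cy)=(0.2736,0.9618)
member 9 (4-6): L=2.8600, (cx,cy)=(1.0000,0.0000)
member 10 (5-6): L=5.7325, (cx,cy)=(0.2215,-0.9751)
solve A·x = −loads:
  F[0-1] = -3843.2929 N (compression)
  F[0-2] = -1072.4691 N (compression)
  F[1-2] = +2243.1705 N (tension)
  F[1-3] = -1078.9872 N (compression)
  F[2-3] = -2231.6477 N (compression)
  F[2-4] = +51.0457 N (tension)
  F[3-4] = -70.1084 N (compression)
  F[3-5] = -35.0369 N (compression)
  F[4-5] = +70.9627 N (tension)
  F[4-6] = +15.6191 N (tension)
  F[5-6] = -70.5007 N (compression)
  Rx@0 = +1838.7300 N
  Ry@0 = +3766.1312 N
  Ry@6 = +68.7488 N

-1078.987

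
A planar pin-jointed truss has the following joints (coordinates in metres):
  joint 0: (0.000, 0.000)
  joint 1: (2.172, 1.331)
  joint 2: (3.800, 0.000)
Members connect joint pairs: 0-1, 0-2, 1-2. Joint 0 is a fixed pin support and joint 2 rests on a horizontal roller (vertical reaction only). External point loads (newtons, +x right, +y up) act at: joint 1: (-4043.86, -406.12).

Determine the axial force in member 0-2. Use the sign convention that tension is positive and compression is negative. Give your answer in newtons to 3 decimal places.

N=3 nodes, M=3 members, R=3 reactions → 2N=6, M+R=6
member 0 (0-1): L=2.5474, (cx,cy)=(0.8526,0.5225)
member 1 (0-2): L=3.8000, (cx,cy)=(1.0000,0.0000)
member 2 (1-2): L=2.1028, (cx,cy)=(0.7742,-0.6330)
solve A·x = −loads:
  F[0-1] = -3043.8522 N (compression)
  F[0-2] = -1448.5476 N (compression)
  F[1-2] = +1871.0485 N (tension)
  Rx@0 = +4043.8600 N
  Ry@0 = +1590.4055 N
  Ry@2 = -1184.2855 N

-1448.548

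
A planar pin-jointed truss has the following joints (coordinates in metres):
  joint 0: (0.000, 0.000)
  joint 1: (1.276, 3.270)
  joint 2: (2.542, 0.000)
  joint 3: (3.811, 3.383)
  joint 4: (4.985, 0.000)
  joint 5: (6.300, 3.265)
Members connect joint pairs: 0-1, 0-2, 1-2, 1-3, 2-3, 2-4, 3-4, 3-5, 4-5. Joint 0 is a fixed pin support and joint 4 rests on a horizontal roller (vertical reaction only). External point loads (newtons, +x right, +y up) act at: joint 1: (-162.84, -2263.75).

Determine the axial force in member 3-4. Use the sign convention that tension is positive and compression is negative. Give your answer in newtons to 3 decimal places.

N=6 nodes, M=9 members, R=3 reactions → 2N=12, M+R=12
member 0 (0-1): L=3.5101, (cx,cy)=(0.3635,0.9316)
member 1 (0-2): L=2.5420, (cx,cy)=(1.0000,0.0000)
member 2 (1-2): L=3.5065, (cx,cy)=(0.3610,-0.9325)
member 3 (1-3): L=2.5375, (cx,cy)=(0.9990,0.0445)
member 4 (2-3): L=3.6132, (cx,cy)=(0.3512,0.9363)
member 5 (2-4): L=2.4430, (cx,cy)=(1.0000,0.0000)
member 6 (3-4): L=3.5809, (cx,cy)=(0.3278,-0.9447)
member 7 (3-5): L=2.4918, (cx,cy)=(0.9989,-0.0474)
member 8 (4-5): L=3.5199, (cx,cy)=(0.3736,0.9276)
solve A·x = −loads:
  F[0-1] = -1922.6550 N (compression)
  F[0-2] = +536.0804 N (tension)
  F[1-2] = -523.4062 N (compression)
  F[1-3] = -347.4534 N (compression)
  F[2-3] = +521.3124 N (tension)
  F[2-4] = +164.0163 N (tension)
  F[3-4] = -500.2799 N (compression)
  F[3-5] = -0.0000 N (tension)
  F[4-5] = +0.0000 N (tension)
  Rx@0 = +162.8400 N
  Ry@0 = +1791.1205 N
  Ry@4 = +472.6295 N

-500.280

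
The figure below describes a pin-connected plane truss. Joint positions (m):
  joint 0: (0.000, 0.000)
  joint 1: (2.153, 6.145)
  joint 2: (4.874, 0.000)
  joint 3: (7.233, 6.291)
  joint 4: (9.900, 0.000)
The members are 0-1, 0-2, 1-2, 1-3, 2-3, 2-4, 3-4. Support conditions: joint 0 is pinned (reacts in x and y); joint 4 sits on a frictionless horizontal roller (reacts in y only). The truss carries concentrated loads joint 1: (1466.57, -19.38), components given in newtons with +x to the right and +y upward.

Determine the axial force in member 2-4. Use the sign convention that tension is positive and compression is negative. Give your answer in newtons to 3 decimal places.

387.703

N=5 nodes, M=7 members, R=3 reactions → 2N=10, M+R=10
member 0 (0-1): L=6.5113, (cx,cy)=(0.3307,0.9438)
member 1 (0-2): L=4.8740, (cx,cy)=(1.0000,0.0000)
member 2 (1-2): L=6.7205, (cx,cy)=(0.4049,-0.9144)
member 3 (1-3): L=5.0821, (cx,cy)=(0.9996,0.0287)
member 4 (2-3): L=6.7187, (cx,cy)=(0.3511,0.9363)
member 5 (2-4): L=5.0260, (cx,cy)=(1.0000,0.0000)
member 6 (3-4): L=6.8330, (cx,cy)=(0.3903,-0.9207)
solve A·x = −loads:
  F[0-1] = +948.4975 N (tension)
  F[0-2] = +1152.9415 N (tension)
  F[1-2] = -1023.3857 N (compression)
  F[1-3] = -738.8963 N (compression)
  F[2-3] = +999.3773 N (tension)
  F[2-4] = +387.7028 N (tension)
  F[3-4] = -993.3124 N (compression)
  Rx@0 = -1466.5700 N
  Ry@0 = -895.1450 N
  Ry@4 = +914.5250 N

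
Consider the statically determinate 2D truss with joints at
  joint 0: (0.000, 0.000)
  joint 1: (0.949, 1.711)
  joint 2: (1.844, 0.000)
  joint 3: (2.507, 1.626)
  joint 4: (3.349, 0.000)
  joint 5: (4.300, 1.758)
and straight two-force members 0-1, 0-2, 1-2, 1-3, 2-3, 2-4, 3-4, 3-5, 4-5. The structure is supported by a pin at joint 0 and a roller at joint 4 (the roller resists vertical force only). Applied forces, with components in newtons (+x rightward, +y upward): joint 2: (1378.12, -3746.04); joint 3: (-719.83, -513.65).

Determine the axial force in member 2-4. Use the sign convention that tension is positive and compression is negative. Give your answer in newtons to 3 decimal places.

1086.228

N=6 nodes, M=9 members, R=3 reactions → 2N=12, M+R=12
member 0 (0-1): L=1.9566, (cx,cy)=(0.4850,0.8745)
member 1 (0-2): L=1.8440, (cx,cy)=(1.0000,0.0000)
member 2 (1-2): L=1.9309, (cx,cy)=(0.4635,-0.8861)
member 3 (1-3): L=1.5603, (cx,cy)=(0.9985,-0.0545)
member 4 (2-3): L=1.7560, (cx,cy)=(0.3776,0.9260)
member 5 (2-4): L=1.5050, (cx,cy)=(1.0000,0.0000)
member 6 (3-4): L=1.8311, (cx,cy)=(0.4598,-0.8880)
member 7 (3-5): L=1.7979, (cx,cy)=(0.9973,0.0734)
member 8 (4-5): L=1.9987, (cx,cy)=(0.4758,0.8796)
solve A·x = −loads:
  F[0-1] = -2472.3497 N (compression)
  F[0-2] = +1857.4668 N (tension)
  F[1-2] = +2587.6634 N (tension)
  F[1-3] = -2402.1356 N (compression)
  F[2-3] = +1569.2798 N (tension)
  F[2-4] = +1086.2284 N (tension)
  F[3-4] = -2362.1936 N (compression)
  F[3-5] = -0.0000 N (tension)
  F[4-5] = +0.0000 N (tension)
  Rx@0 = -658.2900 N
  Ry@0 = +2162.0565 N
  Ry@4 = +2097.6335 N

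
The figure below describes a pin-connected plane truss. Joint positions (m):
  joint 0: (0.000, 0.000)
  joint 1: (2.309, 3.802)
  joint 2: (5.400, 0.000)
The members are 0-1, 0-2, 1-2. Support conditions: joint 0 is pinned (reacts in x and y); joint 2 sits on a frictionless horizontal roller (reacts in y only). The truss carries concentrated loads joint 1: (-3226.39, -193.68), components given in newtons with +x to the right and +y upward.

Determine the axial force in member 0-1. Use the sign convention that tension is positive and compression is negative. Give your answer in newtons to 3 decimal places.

-2787.430

N=3 nodes, M=3 members, R=3 reactions → 2N=6, M+R=6
member 0 (0-1): L=4.4482, (cx,cy)=(0.5191,0.8547)
member 1 (0-2): L=5.4000, (cx,cy)=(1.0000,0.0000)
member 2 (1-2): L=4.8999, (cx,cy)=(0.6308,-0.7759)
solve A·x = −loads:
  F[0-1] = -2787.4297 N (compression)
  F[0-2] = -1779.4806 N (compression)
  F[1-2] = +2820.8869 N (tension)
  Rx@0 = +3226.3900 N
  Ry@0 = +2382.4814 N
  Ry@2 = -2188.8014 N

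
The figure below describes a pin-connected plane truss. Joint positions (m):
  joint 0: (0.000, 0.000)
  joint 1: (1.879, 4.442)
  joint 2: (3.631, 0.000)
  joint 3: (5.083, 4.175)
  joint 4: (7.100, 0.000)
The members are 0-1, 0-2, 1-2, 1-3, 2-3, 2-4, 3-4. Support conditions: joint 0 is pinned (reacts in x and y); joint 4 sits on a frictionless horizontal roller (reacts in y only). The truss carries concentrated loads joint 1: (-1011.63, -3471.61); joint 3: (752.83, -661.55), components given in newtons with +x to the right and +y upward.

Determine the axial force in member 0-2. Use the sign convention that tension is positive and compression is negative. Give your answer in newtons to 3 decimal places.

N=5 nodes, M=7 members, R=3 reactions → 2N=10, M+R=10
member 0 (0-1): L=4.8231, (cx,cy)=(0.3896,0.9210)
member 1 (0-2): L=3.6310, (cx,cy)=(1.0000,0.0000)
member 2 (1-2): L=4.7750, (cx,cy)=(0.3669,-0.9303)
member 3 (1-3): L=3.2151, (cx,cy)=(0.9965,-0.0830)
member 4 (2-3): L=4.4203, (cx,cy)=(0.3285,0.9445)
member 5 (2-4): L=3.4690, (cx,cy)=(1.0000,0.0000)
member 6 (3-4): L=4.6367, (cx,cy)=(0.4350,-0.9004)
solve A·x = −loads:
  F[0-1] = -3182.4624 N (compression)
  F[0-2] = +981.0424 N (tension)
  F[1-2] = -579.7341 N (compression)
  F[1-3] = -15.5565 N (compression)
  F[2-3] = +570.9862 N (tension)
  F[2-4] = +580.7721 N (tension)
  F[3-4] = -1335.0824 N (compression)
  Rx@0 = +258.8000 N
  Ry@0 = +2931.0165 N
  Ry@4 = +1202.1435 N

981.042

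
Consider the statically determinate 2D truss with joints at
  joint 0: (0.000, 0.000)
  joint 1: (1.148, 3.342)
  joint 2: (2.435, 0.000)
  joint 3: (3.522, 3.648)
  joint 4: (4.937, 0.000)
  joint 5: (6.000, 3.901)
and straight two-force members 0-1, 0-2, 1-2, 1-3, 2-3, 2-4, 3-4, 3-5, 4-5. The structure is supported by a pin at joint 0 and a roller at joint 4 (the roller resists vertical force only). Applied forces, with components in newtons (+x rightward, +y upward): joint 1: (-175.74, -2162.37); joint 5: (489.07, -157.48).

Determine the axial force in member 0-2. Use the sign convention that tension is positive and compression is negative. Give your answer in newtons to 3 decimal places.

779.870

N=6 nodes, M=9 members, R=3 reactions → 2N=12, M+R=12
member 0 (0-1): L=3.5337, (cx,cy)=(0.3249,0.9458)
member 1 (0-2): L=2.4350, (cx,cy)=(1.0000,0.0000)
member 2 (1-2): L=3.5812, (cx,cy)=(0.3594,-0.9332)
member 3 (1-3): L=2.3936, (cx,cy)=(0.9918,0.1278)
member 4 (2-3): L=3.8065, (cx,cy)=(0.2856,0.9584)
member 5 (2-4): L=2.5020, (cx,cy)=(1.0000,0.0000)
member 6 (3-4): L=3.9128, (cx,cy)=(0.3616,-0.9323)
member 7 (3-5): L=2.4909, (cx,cy)=(0.9948,0.1016)
member 8 (4-5): L=4.0432, (cx,cy)=(0.2629,0.9648)
solve A·x = −loads:
  F[0-1] = -1436.0650 N (compression)
  F[0-2] = +779.8704 N (tension)
  F[1-2] = -859.2857 N (compression)
  F[1-3] = +18.1518 N (tension)
  F[2-3] = +836.7220 N (tension)
  F[2-4] = +232.1296 N (tension)
  F[3-4] = -802.6552 N (compression)
  F[3-5] = +550.0510 N (tension)
  F[4-5] = -221.1280 N (compression)
  Rx@0 = -313.3300 N
  Ry@0 = +1358.1689 N
  Ry@4 = +961.6811 N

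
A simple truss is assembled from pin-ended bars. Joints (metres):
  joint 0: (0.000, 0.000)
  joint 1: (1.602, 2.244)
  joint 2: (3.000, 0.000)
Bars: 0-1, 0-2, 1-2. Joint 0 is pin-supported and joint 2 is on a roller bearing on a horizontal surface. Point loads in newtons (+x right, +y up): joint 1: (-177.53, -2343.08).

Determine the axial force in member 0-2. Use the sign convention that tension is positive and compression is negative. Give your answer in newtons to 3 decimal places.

696.765

N=3 nodes, M=3 members, R=3 reactions → 2N=6, M+R=6
member 0 (0-1): L=2.7572, (cx,cy)=(0.5810,0.8139)
member 1 (0-2): L=3.0000, (cx,cy)=(1.0000,0.0000)
member 2 (1-2): L=2.6438, (cx,cy)=(0.5288,-0.8488)
solve A·x = −loads:
  F[0-1] = -1504.7267 N (compression)
  F[0-2] = +696.7649 N (tension)
  F[1-2] = -1317.6977 N (compression)
  Rx@0 = +177.5300 N
  Ry@0 = +1224.6677 N
  Ry@2 = +1118.4123 N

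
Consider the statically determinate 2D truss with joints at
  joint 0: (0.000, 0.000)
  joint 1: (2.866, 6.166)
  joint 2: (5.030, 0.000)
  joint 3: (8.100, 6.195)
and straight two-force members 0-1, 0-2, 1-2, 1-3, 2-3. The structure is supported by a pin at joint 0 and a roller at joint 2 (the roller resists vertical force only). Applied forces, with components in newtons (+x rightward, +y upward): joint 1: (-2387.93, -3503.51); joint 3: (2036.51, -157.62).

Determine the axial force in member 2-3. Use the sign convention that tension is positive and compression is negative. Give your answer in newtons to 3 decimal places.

N=4 nodes, M=5 members, R=3 reactions → 2N=8, M+R=8
member 0 (0-1): L=6.7995, (cx,cy)=(0.4215,0.9068)
member 1 (0-2): L=5.0300, (cx,cy)=(1.0000,0.0000)
member 2 (1-2): L=6.5347, (cx,cy)=(0.3312,-0.9436)
member 3 (1-3): L=5.2341, (cx,cy)=(1.0000,0.0055)
member 4 (2-3): L=6.9140, (cx,cy)=(0.4440,0.8960)
solve A·x = −loads:
  F[0-1] = -2018.1539 N (compression)
  F[0-2] = +499.2322 N (tension)
  F[1-2] = -1761.0042 N (compression)
  F[1-3] = +2120.4751 N (tension)
  F[2-3] = -189.0250 N (compression)
  Rx@0 = +351.4200 N
  Ry@0 = +1830.1191 N
  Ry@2 = +1831.0109 N

-189.025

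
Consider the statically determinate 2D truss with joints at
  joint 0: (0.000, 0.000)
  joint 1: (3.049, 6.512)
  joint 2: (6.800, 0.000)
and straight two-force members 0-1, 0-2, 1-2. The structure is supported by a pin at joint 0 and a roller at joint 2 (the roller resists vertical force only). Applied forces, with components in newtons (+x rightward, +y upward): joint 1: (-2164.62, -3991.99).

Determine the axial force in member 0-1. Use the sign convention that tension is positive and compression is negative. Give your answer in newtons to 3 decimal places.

-4720.381

N=3 nodes, M=3 members, R=3 reactions → 2N=6, M+R=6
member 0 (0-1): L=7.1904, (cx,cy)=(0.4240,0.9056)
member 1 (0-2): L=6.8000, (cx,cy)=(1.0000,0.0000)
member 2 (1-2): L=7.5151, (cx,cy)=(0.4991,-0.8665)
solve A·x = −loads:
  F[0-1] = -4720.3814 N (compression)
  F[0-2] = -163.0142 N (compression)
  F[1-2] = +326.5960 N (tension)
  Rx@0 = +2164.6200 N
  Ry@0 = +4274.9941 N
  Ry@2 = -283.0041 N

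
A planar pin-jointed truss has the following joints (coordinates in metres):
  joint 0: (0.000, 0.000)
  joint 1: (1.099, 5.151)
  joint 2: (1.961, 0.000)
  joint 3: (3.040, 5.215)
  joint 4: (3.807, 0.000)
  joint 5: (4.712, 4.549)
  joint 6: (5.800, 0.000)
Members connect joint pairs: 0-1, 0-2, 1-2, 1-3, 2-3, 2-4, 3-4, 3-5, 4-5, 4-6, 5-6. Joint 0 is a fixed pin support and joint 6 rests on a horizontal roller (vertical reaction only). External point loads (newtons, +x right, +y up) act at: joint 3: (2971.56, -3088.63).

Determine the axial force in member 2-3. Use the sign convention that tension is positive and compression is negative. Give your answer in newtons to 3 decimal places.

1212.216

N=7 nodes, M=11 members, R=3 reactions → 2N=14, M+R=14
member 0 (0-1): L=5.2669, (cx,cy)=(0.2087,0.9780)
member 1 (0-2): L=1.9610, (cx,cy)=(1.0000,0.0000)
member 2 (1-2): L=5.2226, (cx,cy)=(0.1651,-0.9863)
member 3 (1-3): L=1.9421, (cx,cy)=(0.9995,0.0330)
member 4 (2-3): L=5.3255, (cx,cy)=(0.2026,0.9793)
member 5 (2-4): L=1.8460, (cx,cy)=(1.0000,0.0000)
member 6 (3-4): L=5.2711, (cx,cy)=(0.1455,-0.9894)
member 7 (3-5): L=1.7998, (cx,cy)=(0.9290,-0.3700)
member 8 (4-5): L=4.6381, (cx,cy)=(0.1951,0.9808)
member 9 (4-6): L=1.9930, (cx,cy)=(1.0000,0.0000)
member 10 (5-6): L=4.6773, (cx,cy)=(0.2326,-0.9726)
solve A·x = −loads:
  F[0-1] = +1229.1360 N (tension)
  F[0-2] = +2715.0882 N (tension)
  F[1-2] = -1203.5809 N (compression)
  F[1-3] = +455.3714 N (tension)
  F[2-3] = +1212.2162 N (tension)
  F[2-4] = +2270.8266 N (tension)
  F[3-4] = -3635.5983 N (compression)
  F[3-5] = -1874.9047 N (compression)
  F[4-5] = +3667.3939 N (tension)
  F[4-6] = +1026.2240 N (tension)
  F[5-6] = -4411.7266 N (compression)
  Rx@0 = -2971.5600 N
  Ry@0 = -1202.0804 N
  Ry@6 = +4290.7104 N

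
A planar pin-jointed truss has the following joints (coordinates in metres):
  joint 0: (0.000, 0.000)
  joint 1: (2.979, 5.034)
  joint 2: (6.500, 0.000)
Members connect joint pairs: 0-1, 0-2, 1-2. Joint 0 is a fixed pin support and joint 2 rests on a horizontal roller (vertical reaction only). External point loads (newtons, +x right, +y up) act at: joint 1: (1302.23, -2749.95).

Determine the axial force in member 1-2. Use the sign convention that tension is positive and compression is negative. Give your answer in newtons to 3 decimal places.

N=3 nodes, M=3 members, R=3 reactions → 2N=6, M+R=6
member 0 (0-1): L=5.8494, (cx,cy)=(0.5093,0.8606)
member 1 (0-2): L=6.5000, (cx,cy)=(1.0000,0.0000)
member 2 (1-2): L=6.1432, (cx,cy)=(0.5732,-0.8194)
solve A·x = −loads:
  F[0-1] = -559.0285 N (compression)
  F[0-2] = +1586.9332 N (tension)
  F[1-2] = -2768.7612 N (compression)
  Rx@0 = -1302.2300 N
  Ry@0 = +481.0997 N
  Ry@2 = +2268.8503 N

-2768.761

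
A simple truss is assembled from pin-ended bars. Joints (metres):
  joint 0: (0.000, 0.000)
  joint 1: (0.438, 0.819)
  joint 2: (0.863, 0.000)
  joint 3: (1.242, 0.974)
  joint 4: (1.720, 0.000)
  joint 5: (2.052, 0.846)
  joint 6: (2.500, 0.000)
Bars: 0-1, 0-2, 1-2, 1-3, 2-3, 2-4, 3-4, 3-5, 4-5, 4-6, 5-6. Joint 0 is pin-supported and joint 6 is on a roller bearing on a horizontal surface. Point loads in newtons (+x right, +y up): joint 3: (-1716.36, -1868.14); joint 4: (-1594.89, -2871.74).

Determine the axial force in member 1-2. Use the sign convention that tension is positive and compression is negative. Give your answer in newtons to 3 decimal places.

2300.771

N=7 nodes, M=11 members, R=3 reactions → 2N=14, M+R=14
member 0 (0-1): L=0.9288, (cx,cy)=(0.4716,0.8818)
member 1 (0-2): L=0.8630, (cx,cy)=(1.0000,0.0000)
member 2 (1-2): L=0.9227, (cx,cy)=(0.4606,-0.8876)
member 3 (1-3): L=0.8188, (cx,cy)=(0.9819,0.1893)
member 4 (2-3): L=1.0451, (cx,cy)=(0.3626,0.9319)
member 5 (2-4): L=0.8570, (cx,cy)=(1.0000,0.0000)
member 6 (3-4): L=1.0850, (cx,cy)=(0.4406,-0.8977)
member 7 (3-5): L=0.8201, (cx,cy)=(0.9877,-0.1561)
member 8 (4-5): L=0.9088, (cx,cy)=(0.3653,0.9309)
member 9 (4-6): L=0.7800, (cx,cy)=(1.0000,0.0000)
member 10 (5-6): L=0.9573, (cx,cy)=(0.4680,-0.8837)
solve A·x = −loads:
  F[0-1] = -2840.4170 N (compression)
  F[0-2] = -1971.7269 N (compression)
  F[1-2] = +2300.7713 N (tension)
  F[1-3] = -2443.4420 N (compression)
  F[2-3] = -2191.3386 N (compression)
  F[2-4] = -117.3402 N (compression)
  F[3-4] = +1050.6867 N (tension)
  F[3-5] = -1964.5246 N (compression)
  F[4-5] = +2071.7022 N (tension)
  F[4-6] = +1183.6283 N (tension)
  F[5-6] = -2529.2083 N (compression)
  Rx@0 = +3311.2500 N
  Ry@0 = +2504.7248 N
  Ry@6 = +2235.1552 N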